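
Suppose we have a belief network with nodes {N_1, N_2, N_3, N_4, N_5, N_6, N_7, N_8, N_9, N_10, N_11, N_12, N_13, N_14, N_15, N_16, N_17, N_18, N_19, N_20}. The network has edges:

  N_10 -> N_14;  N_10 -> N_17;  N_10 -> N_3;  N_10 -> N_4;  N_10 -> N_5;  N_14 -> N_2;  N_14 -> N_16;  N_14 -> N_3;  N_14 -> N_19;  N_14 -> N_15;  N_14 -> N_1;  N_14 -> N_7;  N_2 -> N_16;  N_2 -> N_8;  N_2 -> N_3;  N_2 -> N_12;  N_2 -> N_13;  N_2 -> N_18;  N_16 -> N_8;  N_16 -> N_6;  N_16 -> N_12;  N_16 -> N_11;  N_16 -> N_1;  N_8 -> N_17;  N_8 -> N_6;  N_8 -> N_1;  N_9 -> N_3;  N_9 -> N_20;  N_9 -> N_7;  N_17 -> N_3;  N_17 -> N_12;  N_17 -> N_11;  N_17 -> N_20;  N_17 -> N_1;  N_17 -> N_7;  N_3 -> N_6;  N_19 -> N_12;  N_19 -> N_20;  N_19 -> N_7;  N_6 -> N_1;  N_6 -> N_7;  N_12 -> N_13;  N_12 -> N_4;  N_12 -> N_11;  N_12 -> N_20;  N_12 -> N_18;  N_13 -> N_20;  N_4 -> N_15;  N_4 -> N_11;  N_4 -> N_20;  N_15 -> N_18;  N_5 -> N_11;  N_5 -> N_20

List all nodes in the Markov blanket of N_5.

N_5's children: N_11, N_20.
Pa(N_5) = {N_10}.
Parents of each child, excluding N_5:
  N_11 also has parents N_4, N_12, N_16, N_17.
  N_20's other parents are N_4, N_9, N_12, N_13, N_17, N_19.
Union: {N_10} ∪ {N_11, N_20} ∪ {N_4, N_9, N_12, N_13, N_16, N_17, N_19} = {N_4, N_9, N_10, N_11, N_12, N_13, N_16, N_17, N_19, N_20}.

{N_4, N_9, N_10, N_11, N_12, N_13, N_16, N_17, N_19, N_20}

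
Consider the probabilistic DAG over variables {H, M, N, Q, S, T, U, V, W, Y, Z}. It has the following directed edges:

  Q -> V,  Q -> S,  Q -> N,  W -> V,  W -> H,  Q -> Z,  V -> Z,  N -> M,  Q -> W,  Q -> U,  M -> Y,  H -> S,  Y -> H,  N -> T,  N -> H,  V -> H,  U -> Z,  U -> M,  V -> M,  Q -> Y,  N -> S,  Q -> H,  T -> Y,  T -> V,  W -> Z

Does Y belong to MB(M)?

Yes

Y is a child of M.
So Y ∈ MB(M).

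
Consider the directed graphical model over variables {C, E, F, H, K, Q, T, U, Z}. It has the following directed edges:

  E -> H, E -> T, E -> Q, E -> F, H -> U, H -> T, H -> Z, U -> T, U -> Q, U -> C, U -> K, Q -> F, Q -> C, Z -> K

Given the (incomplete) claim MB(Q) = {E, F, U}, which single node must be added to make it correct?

C

Ch(Q) = {C, F}.
Parents of Q: E, U.
Other parents of Q's children:
  F: E
  C: U
MB(Q) = {C, E, F, U}.
Comparing with the claimed set, C is missing.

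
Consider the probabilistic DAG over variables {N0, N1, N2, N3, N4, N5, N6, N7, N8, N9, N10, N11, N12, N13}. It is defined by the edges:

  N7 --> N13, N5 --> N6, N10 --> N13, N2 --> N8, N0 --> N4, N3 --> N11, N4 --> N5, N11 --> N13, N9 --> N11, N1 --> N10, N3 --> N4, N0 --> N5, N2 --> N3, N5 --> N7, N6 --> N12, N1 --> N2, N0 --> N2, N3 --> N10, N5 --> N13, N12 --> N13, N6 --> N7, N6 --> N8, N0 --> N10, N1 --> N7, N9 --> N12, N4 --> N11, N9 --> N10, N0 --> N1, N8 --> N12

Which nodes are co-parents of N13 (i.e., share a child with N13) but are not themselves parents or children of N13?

{}

N13 has no children, so it has no co-parents. The set is empty.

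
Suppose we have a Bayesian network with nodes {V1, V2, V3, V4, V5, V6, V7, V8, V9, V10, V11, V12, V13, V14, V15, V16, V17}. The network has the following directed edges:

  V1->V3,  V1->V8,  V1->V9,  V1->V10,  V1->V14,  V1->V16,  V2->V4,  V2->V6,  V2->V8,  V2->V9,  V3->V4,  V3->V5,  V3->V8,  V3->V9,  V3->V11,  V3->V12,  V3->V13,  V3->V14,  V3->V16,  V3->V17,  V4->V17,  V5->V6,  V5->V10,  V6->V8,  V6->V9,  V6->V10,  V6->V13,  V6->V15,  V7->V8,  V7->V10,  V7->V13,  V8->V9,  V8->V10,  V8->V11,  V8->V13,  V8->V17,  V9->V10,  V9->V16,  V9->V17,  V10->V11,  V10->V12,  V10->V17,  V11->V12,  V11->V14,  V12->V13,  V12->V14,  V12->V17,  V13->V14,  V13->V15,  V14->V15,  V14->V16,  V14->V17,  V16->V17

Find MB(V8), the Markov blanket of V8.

Recall MB(v) = parents ∪ children ∪ spouses, where spouses are the other parents of v's children.
V8 has parents V1, V2, V3, V6, V7.
Children of V8: V9, V10, V11, V13, V17.
Co-parents of V8 (other parents of its children):
  V9: V1, V2, V3, V6
  V10: V1, V5, V6, V7, V9
  V11: V3, V10
  V13: V3, V6, V7, V12
  V17: V3, V4, V9, V10, V12, V14, V16
Union: {V1, V2, V3, V6, V7} ∪ {V9, V10, V11, V13, V17} ∪ {V1, V2, V3, V4, V5, V6, V7, V9, V10, V12, V14, V16} = {V1, V2, V3, V4, V5, V6, V7, V9, V10, V11, V12, V13, V14, V16, V17}.

{V1, V2, V3, V4, V5, V6, V7, V9, V10, V11, V12, V13, V14, V16, V17}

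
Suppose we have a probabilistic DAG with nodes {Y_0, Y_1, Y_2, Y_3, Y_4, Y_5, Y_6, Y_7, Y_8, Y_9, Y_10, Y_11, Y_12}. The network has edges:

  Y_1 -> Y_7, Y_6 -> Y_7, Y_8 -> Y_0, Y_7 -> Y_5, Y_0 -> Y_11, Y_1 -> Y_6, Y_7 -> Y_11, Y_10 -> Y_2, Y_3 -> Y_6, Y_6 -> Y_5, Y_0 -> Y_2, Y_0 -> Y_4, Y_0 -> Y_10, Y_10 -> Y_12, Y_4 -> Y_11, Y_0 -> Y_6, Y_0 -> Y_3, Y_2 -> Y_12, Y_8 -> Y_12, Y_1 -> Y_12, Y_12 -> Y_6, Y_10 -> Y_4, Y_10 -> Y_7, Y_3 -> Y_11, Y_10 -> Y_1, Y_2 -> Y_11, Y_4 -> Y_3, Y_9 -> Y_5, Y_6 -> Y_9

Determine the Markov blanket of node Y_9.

Pa(Y_9) = {Y_6}.
Y_9 has child Y_5.
Parents of each child, excluding Y_9:
  Y_5: Y_6, Y_7
Taking the union gives {Y_5, Y_6, Y_7}.

{Y_5, Y_6, Y_7}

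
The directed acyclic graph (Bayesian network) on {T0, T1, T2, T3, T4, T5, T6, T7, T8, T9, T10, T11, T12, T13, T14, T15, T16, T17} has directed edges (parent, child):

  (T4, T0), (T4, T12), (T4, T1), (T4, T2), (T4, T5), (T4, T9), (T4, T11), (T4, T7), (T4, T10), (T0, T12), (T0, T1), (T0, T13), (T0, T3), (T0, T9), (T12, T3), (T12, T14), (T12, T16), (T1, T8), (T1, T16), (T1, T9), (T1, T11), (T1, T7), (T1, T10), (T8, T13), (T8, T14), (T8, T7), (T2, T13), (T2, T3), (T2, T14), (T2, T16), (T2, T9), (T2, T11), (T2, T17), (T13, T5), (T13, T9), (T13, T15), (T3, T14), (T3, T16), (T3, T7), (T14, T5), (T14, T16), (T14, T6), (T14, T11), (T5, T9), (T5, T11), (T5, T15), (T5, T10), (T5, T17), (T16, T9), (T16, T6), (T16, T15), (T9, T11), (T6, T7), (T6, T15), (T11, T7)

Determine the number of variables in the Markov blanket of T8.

By definition, MB(T8) is built from T8's parents, T8's children, and the co-parents of T8.
Pa(T8) = {T1}.
Ch(T8) = {T7, T13, T14}.
Parents of each child, excluding T8:
  T13 also has parents T0, T2.
  parents(T14) \ {T8} = {T2, T3, T12}.
  T7 also has parents T1, T3, T4, T6, T11.
MB(T8) = {T0, T1, T2, T3, T4, T6, T7, T11, T12, T13, T14}, which has 11 nodes.

11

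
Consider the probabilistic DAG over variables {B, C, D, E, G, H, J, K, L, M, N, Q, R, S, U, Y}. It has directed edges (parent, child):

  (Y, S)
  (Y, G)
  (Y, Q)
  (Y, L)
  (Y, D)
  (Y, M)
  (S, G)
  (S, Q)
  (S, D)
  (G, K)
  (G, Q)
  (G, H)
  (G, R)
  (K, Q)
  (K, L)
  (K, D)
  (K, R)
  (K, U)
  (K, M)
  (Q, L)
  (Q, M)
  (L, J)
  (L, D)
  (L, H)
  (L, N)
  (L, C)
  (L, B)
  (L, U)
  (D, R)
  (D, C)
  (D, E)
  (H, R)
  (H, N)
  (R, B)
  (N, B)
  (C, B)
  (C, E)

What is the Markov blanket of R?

Recall MB(v) = parents ∪ children ∪ spouses, where spouses are the other parents of v's children.
Ch(R) = {B}.
Parents of R: D, G, H, K.
Other parents of R's children:
  B: C, L, N
Union: {D, G, H, K} ∪ {B} ∪ {C, L, N} = {B, C, D, G, H, K, L, N}.

{B, C, D, G, H, K, L, N}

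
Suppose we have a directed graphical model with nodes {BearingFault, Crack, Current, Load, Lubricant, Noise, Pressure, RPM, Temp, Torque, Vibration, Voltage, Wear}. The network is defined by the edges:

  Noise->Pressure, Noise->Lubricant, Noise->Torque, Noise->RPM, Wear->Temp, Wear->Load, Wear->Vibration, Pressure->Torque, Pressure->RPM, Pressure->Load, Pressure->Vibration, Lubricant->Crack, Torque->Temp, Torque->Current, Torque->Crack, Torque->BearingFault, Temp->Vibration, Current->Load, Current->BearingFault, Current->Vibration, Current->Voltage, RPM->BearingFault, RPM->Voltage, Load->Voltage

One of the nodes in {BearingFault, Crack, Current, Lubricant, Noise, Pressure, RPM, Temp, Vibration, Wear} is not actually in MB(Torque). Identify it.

Torque's children: BearingFault, Crack, Current, Temp.
Torque has parents Noise, Pressure.
Co-parents of Torque (other parents of its children):
  parents(Temp) \ {Torque} = {Wear}.
  Current: no additional parents.
  parents(Crack) \ {Torque} = {Lubricant}.
  BearingFault also has parents Current, RPM.
MB(Torque) = {BearingFault, Crack, Current, Lubricant, Noise, Pressure, RPM, Temp, Wear}.
Vibration is neither a parent, child, nor co-parent of Torque, so it does not belong.

Vibration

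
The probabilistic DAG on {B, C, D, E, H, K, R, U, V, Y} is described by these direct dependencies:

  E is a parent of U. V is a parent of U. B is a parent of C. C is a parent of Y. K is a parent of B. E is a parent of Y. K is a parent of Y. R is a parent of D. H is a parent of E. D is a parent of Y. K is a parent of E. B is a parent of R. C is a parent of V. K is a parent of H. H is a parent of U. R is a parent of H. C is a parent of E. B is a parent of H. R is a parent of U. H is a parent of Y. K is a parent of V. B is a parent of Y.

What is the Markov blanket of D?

A node's Markov blanket = Pa ∪ Ch ∪ (parents of Ch other than the node itself).
D has parent R.
Children of D: Y.
Other parents of D's children:
  Y's other parents are B, C, E, H, K.
Taking the union gives {B, C, E, H, K, R, Y}.

{B, C, E, H, K, R, Y}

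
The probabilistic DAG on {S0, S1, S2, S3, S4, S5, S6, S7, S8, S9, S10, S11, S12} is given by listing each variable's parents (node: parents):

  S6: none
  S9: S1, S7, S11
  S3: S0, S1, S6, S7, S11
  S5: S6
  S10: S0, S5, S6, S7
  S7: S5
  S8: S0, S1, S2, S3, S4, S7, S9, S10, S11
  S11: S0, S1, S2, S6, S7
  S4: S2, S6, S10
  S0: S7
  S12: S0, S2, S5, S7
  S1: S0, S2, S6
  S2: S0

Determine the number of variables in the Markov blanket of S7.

The Markov blanket of a node is its parents, its children, and the other parents of its children.
Pa(S7) = {S5}.
Children of S7: S0, S3, S8, S9, S10, S11, S12.
Other parents of S7's children:
  S0 has no other parent.
  S11 also has parents S0, S1, S2, S6.
  parents(S10) \ {S7} = {S0, S5, S6}.
  parents(S9) \ {S7} = {S1, S11}.
  parents(S3) \ {S7} = {S0, S1, S6, S11}.
  S8 also has parents S0, S1, S2, S3, S4, S9, S10, S11.
  S12 also has parents S0, S2, S5.
MB(S7) = {S0, S1, S2, S3, S4, S5, S6, S8, S9, S10, S11, S12}, which has 12 nodes.

12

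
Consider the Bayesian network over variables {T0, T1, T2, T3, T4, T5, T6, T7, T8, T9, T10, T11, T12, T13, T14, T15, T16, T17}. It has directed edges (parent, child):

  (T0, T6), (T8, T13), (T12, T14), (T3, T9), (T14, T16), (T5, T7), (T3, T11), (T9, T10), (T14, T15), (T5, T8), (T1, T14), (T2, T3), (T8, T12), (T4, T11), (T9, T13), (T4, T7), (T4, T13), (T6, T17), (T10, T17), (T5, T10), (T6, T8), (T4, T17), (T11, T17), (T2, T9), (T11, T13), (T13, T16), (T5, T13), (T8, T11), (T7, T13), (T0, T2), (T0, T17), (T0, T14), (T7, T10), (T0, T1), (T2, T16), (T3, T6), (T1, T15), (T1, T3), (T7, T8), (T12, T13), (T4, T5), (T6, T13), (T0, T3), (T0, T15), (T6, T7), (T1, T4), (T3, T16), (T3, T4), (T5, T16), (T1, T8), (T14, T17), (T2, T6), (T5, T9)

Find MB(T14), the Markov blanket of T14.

T14 has parents T0, T1, T12.
Ch(T14) = {T15, T16, T17}.
Parents of each child, excluding T14:
  parents(T15) \ {T14} = {T0, T1}.
  T16's other parents are T2, T3, T5, T13.
  T17 also has parents T0, T4, T6, T10, T11.
Union: {T0, T1, T12} ∪ {T15, T16, T17} ∪ {T0, T1, T2, T3, T4, T5, T6, T10, T11, T13} = {T0, T1, T2, T3, T4, T5, T6, T10, T11, T12, T13, T15, T16, T17}.

{T0, T1, T2, T3, T4, T5, T6, T10, T11, T12, T13, T15, T16, T17}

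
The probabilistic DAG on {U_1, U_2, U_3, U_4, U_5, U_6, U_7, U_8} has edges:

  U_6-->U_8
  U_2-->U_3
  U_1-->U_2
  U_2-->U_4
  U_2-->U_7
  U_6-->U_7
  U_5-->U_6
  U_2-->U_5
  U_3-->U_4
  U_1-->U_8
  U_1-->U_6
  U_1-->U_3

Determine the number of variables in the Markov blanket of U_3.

3

U_3's children: U_4.
U_3's parents: U_1, U_2.
For each child, the remaining parents (spouses of U_3):
  U_4: U_2
MB(U_3) = {U_1, U_2, U_4}, which has 3 nodes.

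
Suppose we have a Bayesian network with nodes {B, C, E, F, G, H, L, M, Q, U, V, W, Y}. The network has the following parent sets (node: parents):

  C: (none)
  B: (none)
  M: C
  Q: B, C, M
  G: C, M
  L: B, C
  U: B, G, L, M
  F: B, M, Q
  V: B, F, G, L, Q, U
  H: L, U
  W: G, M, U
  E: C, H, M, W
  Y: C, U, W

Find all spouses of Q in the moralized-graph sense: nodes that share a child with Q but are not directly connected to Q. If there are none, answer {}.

{G, L, U}

Children of Q: F, V.
  F: B, M
  V: B, F, G, L, U
Excluding nodes already adjacent to Q (B, C, F, M, V), the co-parent-only contribution is {G, L, U}.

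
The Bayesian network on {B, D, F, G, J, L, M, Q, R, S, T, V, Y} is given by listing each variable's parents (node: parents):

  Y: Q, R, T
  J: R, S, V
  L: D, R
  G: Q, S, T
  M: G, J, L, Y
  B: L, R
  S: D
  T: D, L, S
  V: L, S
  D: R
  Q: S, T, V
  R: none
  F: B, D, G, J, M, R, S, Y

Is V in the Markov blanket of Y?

No

Parents of Y: Q, R, T.
Y's children: F, M.
Other parents of Y's children:
  M also has parents G, J, L.
  F's other parents are B, D, G, J, M, R, S.
MB(Y) = {B, D, F, G, J, L, M, Q, R, S, T}; V is not in this set.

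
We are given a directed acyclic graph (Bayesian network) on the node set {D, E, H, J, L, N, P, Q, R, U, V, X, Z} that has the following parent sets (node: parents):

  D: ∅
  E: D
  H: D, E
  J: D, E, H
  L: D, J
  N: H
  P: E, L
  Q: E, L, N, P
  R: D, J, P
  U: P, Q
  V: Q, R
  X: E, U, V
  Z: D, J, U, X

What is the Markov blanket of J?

J's parents: D, E, H.
Ch(J) = {L, R, Z}.
Other parents of J's children:
  L also has parent D.
  parents(R) \ {J} = {D, P}.
  Z's other parents are D, U, X.
MB(J) = {D, E, H, L, P, R, U, X, Z}.

{D, E, H, L, P, R, U, X, Z}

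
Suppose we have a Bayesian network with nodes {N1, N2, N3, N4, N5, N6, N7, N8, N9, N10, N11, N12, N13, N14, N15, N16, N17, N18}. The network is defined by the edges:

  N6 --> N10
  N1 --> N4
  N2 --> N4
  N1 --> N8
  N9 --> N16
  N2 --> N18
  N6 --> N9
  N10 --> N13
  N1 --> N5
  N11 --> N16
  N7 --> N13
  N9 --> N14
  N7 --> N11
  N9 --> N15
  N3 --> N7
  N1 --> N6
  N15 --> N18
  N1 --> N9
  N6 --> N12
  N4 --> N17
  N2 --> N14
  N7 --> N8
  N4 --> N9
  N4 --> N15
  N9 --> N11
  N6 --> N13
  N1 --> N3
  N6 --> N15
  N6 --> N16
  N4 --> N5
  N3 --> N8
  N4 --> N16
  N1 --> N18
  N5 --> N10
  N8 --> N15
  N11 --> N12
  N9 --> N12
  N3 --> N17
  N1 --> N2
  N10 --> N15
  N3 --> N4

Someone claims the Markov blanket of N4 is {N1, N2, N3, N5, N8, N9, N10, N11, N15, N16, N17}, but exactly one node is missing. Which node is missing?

N6

A node's Markov blanket = Pa ∪ Ch ∪ (parents of Ch other than the node itself).
Parents of N4: N1, N2, N3.
Children of N4: N5, N9, N15, N16, N17.
Parents of each child, excluding N4:
  N5: N1
  N9: N1, N6
  N15: N6, N8, N9, N10
  N16: N6, N9, N11
  N17: N3
MB(N4) = {N1, N2, N3, N5, N6, N8, N9, N10, N11, N15, N16, N17}.
Comparing with the claimed set, N6 is missing.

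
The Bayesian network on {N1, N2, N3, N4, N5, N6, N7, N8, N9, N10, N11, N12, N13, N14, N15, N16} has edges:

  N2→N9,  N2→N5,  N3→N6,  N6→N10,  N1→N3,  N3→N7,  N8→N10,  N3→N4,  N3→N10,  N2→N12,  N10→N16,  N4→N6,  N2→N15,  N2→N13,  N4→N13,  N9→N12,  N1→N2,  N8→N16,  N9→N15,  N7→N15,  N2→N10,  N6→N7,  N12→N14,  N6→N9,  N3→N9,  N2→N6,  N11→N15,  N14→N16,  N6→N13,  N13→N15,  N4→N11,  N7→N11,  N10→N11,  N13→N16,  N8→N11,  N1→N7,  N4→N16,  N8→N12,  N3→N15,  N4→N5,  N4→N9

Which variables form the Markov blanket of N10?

N10's children: N11, N16.
Parents of N10: N2, N3, N6, N8.
For each child, the remaining parents (spouses of N10):
  N11's other parents are N4, N7, N8.
  N16 also has parents N4, N8, N13, N14.
Union: {N2, N3, N6, N8} ∪ {N11, N16} ∪ {N4, N7, N8, N13, N14} = {N2, N3, N4, N6, N7, N8, N11, N13, N14, N16}.

{N2, N3, N4, N6, N7, N8, N11, N13, N14, N16}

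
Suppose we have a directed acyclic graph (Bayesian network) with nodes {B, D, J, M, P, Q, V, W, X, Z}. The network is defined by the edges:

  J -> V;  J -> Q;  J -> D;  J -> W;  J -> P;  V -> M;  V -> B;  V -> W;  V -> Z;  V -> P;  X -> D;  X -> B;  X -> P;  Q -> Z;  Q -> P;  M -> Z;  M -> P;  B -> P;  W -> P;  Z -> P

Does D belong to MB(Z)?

Z's children: P.
Parents of Z: M, Q, V.
Parents of each child, excluding Z:
  P: B, J, M, Q, V, W, X
MB(Z) = {B, J, M, P, Q, V, W, X}; D is not in this set.

No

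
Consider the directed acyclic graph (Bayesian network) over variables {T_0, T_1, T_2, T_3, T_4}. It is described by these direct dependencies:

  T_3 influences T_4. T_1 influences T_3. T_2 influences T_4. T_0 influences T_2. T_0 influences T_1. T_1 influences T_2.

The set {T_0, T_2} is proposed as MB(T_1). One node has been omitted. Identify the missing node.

Pa(T_1) = {T_0}.
T_1's children: T_2, T_3.
Other parents of T_1's children:
  T_2: T_0
  T_3: —
MB(T_1) = {T_0, T_2, T_3}.
Comparing with the claimed set, T_3 is missing.

T_3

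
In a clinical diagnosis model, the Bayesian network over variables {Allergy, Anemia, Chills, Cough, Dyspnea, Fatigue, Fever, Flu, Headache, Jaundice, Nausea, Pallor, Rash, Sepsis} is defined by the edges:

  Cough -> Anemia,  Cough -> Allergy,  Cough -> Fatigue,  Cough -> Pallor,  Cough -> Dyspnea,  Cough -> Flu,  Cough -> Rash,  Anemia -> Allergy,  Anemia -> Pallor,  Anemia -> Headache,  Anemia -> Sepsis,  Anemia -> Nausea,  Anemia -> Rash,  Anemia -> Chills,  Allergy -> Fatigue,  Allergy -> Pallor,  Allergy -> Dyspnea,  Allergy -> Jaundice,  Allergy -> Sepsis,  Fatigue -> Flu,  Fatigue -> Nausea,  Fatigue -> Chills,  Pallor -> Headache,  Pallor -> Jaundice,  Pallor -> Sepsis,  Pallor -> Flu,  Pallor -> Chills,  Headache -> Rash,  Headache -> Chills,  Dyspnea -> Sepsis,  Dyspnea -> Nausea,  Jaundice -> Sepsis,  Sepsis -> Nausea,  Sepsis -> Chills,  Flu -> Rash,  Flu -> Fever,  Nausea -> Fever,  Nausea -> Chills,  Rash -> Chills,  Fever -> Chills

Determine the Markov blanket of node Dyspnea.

{Allergy, Anemia, Cough, Fatigue, Jaundice, Nausea, Pallor, Sepsis}

The Markov blanket of a node is its parents, its children, and the other parents of its children.
Pa(Dyspnea) = {Allergy, Cough}.
Dyspnea has children Nausea, Sepsis.
For each child, the remaining parents (spouses of Dyspnea):
  Sepsis: Allergy, Anemia, Jaundice, Pallor
  Nausea: Anemia, Fatigue, Sepsis
Taking the union gives {Allergy, Anemia, Cough, Fatigue, Jaundice, Nausea, Pallor, Sepsis}.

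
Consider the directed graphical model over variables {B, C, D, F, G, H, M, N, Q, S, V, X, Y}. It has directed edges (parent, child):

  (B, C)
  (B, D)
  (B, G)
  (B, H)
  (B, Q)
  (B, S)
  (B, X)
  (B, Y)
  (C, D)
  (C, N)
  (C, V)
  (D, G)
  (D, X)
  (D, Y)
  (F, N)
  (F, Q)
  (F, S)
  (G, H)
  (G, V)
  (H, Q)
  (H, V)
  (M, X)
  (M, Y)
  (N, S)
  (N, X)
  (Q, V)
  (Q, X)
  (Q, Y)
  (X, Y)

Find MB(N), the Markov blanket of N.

Recall MB(v) = parents ∪ children ∪ spouses, where spouses are the other parents of v's children.
Parents of N: C, F.
Children of N: S, X.
Other parents of N's children:
  parents(S) \ {N} = {B, F}.
  parents(X) \ {N} = {B, D, M, Q}.
MB(N) = {B, C, D, F, M, Q, S, X}.

{B, C, D, F, M, Q, S, X}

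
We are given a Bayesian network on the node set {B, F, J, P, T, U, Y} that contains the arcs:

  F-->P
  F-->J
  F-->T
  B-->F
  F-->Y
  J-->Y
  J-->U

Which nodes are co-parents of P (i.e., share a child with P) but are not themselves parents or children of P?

P has no children, so it has no co-parents. The set is empty.

{}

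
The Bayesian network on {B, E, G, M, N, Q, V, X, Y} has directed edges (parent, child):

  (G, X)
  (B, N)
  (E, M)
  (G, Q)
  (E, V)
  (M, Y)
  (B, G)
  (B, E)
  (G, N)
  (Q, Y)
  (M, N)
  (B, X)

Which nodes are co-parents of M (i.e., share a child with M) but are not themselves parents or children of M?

{B, G, Q}

Children of M: N, Y.
  parents(N) \ {M} = {B, G}.
  parents(Y) \ {M} = {Q}.
Excluding nodes already adjacent to M (E, N, Y), the co-parent-only contribution is {B, G, Q}.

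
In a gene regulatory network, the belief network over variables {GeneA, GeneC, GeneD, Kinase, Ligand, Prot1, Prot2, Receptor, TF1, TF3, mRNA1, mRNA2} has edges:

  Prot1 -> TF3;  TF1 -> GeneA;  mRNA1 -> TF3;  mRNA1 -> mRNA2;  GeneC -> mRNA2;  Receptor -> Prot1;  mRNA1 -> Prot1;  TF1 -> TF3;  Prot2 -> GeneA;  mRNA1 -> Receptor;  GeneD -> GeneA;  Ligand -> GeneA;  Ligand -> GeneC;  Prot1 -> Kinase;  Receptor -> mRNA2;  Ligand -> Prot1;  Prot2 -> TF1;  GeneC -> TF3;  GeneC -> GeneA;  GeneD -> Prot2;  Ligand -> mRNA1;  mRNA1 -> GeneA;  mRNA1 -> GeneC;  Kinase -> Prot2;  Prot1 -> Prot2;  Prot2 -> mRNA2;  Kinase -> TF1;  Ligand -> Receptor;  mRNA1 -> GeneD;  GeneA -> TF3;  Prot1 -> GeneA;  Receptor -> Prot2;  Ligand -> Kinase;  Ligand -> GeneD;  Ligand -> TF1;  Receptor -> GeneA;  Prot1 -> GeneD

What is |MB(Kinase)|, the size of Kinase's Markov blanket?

Children of Kinase: Prot2, TF1.
Parents of Kinase: Ligand, Prot1.
Co-parents of Kinase (other parents of its children):
  Prot2: GeneD, Prot1, Receptor
  TF1: Ligand, Prot2
MB(Kinase) = {GeneD, Ligand, Prot1, Prot2, Receptor, TF1}, which has 6 nodes.

6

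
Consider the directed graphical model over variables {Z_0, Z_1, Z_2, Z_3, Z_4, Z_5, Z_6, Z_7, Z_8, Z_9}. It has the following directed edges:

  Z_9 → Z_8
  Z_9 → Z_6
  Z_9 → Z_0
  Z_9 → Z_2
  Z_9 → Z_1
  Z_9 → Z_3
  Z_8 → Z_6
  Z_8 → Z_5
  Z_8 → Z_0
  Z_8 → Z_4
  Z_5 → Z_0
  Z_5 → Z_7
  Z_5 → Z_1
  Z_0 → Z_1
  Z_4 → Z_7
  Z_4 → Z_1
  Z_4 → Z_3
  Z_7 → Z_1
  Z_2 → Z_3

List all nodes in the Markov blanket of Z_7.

Z_7 has parents Z_4, Z_5.
Ch(Z_7) = {Z_1}.
Co-parents of Z_7 (other parents of its children):
  Z_1: Z_0, Z_4, Z_5, Z_9
So the Markov blanket of Z_7 is {Z_0, Z_1, Z_4, Z_5, Z_9}.

{Z_0, Z_1, Z_4, Z_5, Z_9}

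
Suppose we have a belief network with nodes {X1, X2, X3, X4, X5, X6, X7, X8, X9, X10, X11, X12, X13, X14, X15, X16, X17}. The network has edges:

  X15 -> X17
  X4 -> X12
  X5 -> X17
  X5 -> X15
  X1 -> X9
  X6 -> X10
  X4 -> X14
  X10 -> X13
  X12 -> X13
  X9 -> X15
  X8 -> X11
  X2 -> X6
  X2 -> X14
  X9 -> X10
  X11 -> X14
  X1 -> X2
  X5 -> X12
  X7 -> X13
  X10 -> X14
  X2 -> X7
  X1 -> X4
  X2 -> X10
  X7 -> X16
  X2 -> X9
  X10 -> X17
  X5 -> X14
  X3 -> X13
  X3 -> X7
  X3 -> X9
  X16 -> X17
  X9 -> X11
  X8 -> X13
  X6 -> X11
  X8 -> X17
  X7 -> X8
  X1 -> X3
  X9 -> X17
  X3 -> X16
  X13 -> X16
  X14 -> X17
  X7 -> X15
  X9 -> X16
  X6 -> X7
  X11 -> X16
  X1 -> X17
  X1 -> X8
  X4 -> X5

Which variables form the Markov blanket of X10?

{X1, X2, X3, X4, X5, X6, X7, X8, X9, X11, X12, X13, X14, X15, X16, X17}

By definition, MB(X10) is built from X10's parents, X10's children, and the co-parents of X10.
Parents of X10: X2, X6, X9.
X10's children: X13, X14, X17.
Other parents of X10's children:
  X13's other parents are X3, X7, X8, X12.
  parents(X14) \ {X10} = {X2, X4, X5, X11}.
  X17 also has parents X1, X5, X8, X9, X14, X15, X16.
Union: {X2, X6, X9} ∪ {X13, X14, X17} ∪ {X1, X2, X3, X4, X5, X7, X8, X9, X11, X12, X14, X15, X16} = {X1, X2, X3, X4, X5, X6, X7, X8, X9, X11, X12, X13, X14, X15, X16, X17}.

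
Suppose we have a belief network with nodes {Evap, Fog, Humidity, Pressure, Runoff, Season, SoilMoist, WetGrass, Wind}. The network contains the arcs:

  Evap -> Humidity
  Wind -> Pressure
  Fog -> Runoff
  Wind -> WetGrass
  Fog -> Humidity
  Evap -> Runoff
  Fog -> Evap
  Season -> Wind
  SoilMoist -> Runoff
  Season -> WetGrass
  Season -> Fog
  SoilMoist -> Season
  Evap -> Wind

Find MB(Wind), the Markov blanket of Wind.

{Evap, Pressure, Season, WetGrass}

Wind's parents: Evap, Season.
Wind's children: Pressure, WetGrass.
Other parents of Wind's children:
  Pressure: no additional parents.
  parents(WetGrass) \ {Wind} = {Season}.
MB(Wind) = {Evap, Pressure, Season, WetGrass}.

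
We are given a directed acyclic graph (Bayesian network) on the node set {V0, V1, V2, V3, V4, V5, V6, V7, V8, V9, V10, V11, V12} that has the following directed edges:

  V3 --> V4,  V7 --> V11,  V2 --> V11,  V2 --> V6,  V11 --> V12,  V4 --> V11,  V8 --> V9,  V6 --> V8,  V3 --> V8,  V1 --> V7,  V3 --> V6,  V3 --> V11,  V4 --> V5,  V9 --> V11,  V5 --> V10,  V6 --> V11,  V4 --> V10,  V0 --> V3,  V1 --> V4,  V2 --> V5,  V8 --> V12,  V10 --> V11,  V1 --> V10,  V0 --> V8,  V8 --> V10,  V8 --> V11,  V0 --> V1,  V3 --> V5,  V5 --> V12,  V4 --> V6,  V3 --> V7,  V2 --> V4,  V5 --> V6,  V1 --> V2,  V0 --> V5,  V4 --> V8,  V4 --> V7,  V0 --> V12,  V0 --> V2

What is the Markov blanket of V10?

{V1, V2, V3, V4, V5, V6, V7, V8, V9, V11}

A node's Markov blanket = Pa ∪ Ch ∪ (parents of Ch other than the node itself).
V10's parents: V1, V4, V5, V8.
V10's children: V11.
Parents of each child, excluding V10:
  V11 also has parents V2, V3, V4, V6, V7, V8, V9.
So the Markov blanket of V10 is {V1, V2, V3, V4, V5, V6, V7, V8, V9, V11}.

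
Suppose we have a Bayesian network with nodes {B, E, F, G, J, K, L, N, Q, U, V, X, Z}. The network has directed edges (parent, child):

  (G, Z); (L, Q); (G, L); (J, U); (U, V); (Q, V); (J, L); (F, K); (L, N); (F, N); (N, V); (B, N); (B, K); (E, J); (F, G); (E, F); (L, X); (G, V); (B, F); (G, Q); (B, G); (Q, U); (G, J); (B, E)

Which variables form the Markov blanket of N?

Recall MB(v) = parents ∪ children ∪ spouses, where spouses are the other parents of v's children.
Ch(N) = {V}.
Pa(N) = {B, F, L}.
Other parents of N's children:
  parents(V) \ {N} = {G, Q, U}.
MB(N) = {B, F, G, L, Q, U, V}.

{B, F, G, L, Q, U, V}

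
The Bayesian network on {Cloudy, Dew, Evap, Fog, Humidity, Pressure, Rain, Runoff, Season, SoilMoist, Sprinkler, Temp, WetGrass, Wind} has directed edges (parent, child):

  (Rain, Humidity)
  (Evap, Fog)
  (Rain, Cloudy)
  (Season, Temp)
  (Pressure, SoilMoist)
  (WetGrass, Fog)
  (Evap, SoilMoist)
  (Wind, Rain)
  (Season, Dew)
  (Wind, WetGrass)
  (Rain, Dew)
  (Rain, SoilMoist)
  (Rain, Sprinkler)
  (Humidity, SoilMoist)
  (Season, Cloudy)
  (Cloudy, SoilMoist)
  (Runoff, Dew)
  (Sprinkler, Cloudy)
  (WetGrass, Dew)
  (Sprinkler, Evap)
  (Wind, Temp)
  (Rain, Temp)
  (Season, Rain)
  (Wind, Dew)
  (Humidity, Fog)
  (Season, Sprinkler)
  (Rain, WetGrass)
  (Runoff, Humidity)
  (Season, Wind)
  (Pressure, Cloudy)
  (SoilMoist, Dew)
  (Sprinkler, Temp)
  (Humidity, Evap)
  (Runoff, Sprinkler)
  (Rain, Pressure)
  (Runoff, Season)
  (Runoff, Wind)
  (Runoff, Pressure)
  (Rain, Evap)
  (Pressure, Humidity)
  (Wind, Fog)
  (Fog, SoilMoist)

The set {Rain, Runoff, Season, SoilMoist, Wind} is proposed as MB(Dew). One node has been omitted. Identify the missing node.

WetGrass

The Markov blanket of a node is its parents, its children, and the other parents of its children.
Ch(Dew) = {}.
Pa(Dew) = {Rain, Runoff, Season, SoilMoist, WetGrass, Wind}.
With no children, Dew has no spouses; the co-parent set is empty.
MB(Dew) = {Rain, Runoff, Season, SoilMoist, WetGrass, Wind}.
Comparing with the claimed set, WetGrass is missing.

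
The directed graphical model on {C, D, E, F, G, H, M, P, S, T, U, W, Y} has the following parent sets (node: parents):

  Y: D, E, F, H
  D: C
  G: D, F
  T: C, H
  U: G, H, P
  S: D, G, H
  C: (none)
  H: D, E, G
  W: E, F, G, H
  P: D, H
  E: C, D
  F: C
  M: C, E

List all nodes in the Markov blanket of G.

G has parents D, F.
G has children H, S, U, W.
Parents of each child, excluding G:
  H: D, E
  S: D, H
  U: H, P
  W: E, F, H
Taking the union gives {D, E, F, H, P, S, U, W}.

{D, E, F, H, P, S, U, W}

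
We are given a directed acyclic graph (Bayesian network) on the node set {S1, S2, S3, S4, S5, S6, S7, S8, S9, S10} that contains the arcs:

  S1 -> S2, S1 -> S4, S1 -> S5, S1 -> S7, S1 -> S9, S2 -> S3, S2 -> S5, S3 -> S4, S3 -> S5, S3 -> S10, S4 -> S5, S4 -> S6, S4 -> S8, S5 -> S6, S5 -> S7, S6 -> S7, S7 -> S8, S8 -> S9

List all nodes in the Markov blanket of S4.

Pa(S4) = {S1, S3}.
Ch(S4) = {S5, S6, S8}.
Parents of each child, excluding S4:
  parents(S5) \ {S4} = {S1, S2, S3}.
  S6's other parent is S5.
  parents(S8) \ {S4} = {S7}.
Taking the union gives {S1, S2, S3, S5, S6, S7, S8}.

{S1, S2, S3, S5, S6, S7, S8}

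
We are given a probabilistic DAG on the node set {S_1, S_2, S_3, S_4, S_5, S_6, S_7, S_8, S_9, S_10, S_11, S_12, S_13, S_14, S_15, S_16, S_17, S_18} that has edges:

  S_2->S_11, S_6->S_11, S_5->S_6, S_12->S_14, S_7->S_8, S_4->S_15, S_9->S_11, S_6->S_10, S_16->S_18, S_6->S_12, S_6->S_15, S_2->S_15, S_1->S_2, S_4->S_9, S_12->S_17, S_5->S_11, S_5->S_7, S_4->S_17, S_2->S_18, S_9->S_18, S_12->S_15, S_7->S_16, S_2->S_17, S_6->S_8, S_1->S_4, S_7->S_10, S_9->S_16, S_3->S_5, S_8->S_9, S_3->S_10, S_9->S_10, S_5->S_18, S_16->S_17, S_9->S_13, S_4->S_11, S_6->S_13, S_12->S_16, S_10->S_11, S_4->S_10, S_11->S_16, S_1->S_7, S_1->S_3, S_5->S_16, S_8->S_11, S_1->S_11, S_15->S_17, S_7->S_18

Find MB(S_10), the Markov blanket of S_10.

{S_1, S_2, S_3, S_4, S_5, S_6, S_7, S_8, S_9, S_11}

By definition, MB(S_10) is built from S_10's parents, S_10's children, and the co-parents of S_10.
Pa(S_10) = {S_3, S_4, S_6, S_7, S_9}.
S_10's children: S_11.
Co-parents of S_10 (other parents of its children):
  parents(S_11) \ {S_10} = {S_1, S_2, S_4, S_5, S_6, S_8, S_9}.
Taking the union gives {S_1, S_2, S_3, S_4, S_5, S_6, S_7, S_8, S_9, S_11}.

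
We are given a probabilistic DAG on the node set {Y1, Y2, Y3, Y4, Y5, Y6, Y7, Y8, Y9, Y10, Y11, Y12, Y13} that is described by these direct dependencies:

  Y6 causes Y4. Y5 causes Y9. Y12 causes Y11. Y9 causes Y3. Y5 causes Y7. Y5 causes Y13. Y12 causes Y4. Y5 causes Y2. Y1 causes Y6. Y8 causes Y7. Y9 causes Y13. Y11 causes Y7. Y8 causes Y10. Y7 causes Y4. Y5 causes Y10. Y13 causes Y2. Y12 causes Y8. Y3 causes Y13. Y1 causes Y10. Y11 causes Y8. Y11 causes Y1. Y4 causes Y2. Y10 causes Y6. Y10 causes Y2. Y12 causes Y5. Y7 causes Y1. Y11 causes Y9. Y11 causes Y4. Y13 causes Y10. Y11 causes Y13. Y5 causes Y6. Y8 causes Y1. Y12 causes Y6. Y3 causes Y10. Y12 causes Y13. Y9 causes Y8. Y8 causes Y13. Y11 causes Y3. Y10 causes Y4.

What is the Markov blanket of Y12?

Y12 has no parents.
Children of Y12: Y4, Y5, Y6, Y8, Y11, Y13.
Co-parents of Y12 (other parents of its children):
  Y5: —
  Y11: —
  Y8: Y9, Y11
  Y13: Y3, Y5, Y8, Y9, Y11
  Y6: Y1, Y5, Y10
  Y4: Y6, Y7, Y10, Y11
Taking the union gives {Y1, Y3, Y4, Y5, Y6, Y7, Y8, Y9, Y10, Y11, Y13}.

{Y1, Y3, Y4, Y5, Y6, Y7, Y8, Y9, Y10, Y11, Y13}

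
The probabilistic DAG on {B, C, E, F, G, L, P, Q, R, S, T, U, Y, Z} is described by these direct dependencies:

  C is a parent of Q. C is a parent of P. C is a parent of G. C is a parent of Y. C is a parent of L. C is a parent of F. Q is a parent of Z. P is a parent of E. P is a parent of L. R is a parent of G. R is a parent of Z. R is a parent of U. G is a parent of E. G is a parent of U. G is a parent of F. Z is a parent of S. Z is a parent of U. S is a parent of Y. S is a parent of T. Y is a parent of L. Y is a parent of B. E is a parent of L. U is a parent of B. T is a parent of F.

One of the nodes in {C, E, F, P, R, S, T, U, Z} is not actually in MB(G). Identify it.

By definition, MB(G) is built from G's parents, G's children, and the co-parents of G.
Ch(G) = {E, F, U}.
G has parents C, R.
Other parents of G's children:
  E: P
  U: R, Z
  F: C, T
MB(G) = {C, E, F, P, R, T, U, Z}.
S is neither a parent, child, nor co-parent of G, so it does not belong.

S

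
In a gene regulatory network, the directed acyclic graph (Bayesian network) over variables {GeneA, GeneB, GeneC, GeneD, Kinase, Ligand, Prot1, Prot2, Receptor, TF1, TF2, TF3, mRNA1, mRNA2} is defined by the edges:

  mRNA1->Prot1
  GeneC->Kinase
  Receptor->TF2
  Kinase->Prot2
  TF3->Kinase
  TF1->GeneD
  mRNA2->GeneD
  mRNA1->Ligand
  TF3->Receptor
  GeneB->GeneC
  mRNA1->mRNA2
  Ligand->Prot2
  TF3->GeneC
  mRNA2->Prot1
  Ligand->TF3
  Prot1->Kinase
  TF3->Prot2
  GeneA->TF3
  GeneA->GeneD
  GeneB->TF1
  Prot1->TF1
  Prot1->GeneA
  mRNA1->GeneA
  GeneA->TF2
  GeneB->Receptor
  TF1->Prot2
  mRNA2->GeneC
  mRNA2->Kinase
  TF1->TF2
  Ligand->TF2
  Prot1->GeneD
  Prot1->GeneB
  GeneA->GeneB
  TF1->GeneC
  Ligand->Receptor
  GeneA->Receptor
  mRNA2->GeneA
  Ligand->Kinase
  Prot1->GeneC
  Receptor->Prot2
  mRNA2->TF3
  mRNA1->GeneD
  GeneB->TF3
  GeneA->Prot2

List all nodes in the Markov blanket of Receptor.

{GeneA, GeneB, Kinase, Ligand, Prot2, TF1, TF2, TF3}

By definition, MB(Receptor) is built from Receptor's parents, Receptor's children, and the co-parents of Receptor.
Receptor's parents: GeneA, GeneB, Ligand, TF3.
Receptor's children: Prot2, TF2.
Parents of each child, excluding Receptor:
  parents(Prot2) \ {Receptor} = {GeneA, Kinase, Ligand, TF1, TF3}.
  TF2's other parents are GeneA, Ligand, TF1.
MB(Receptor) = {GeneA, GeneB, Kinase, Ligand, Prot2, TF1, TF2, TF3}.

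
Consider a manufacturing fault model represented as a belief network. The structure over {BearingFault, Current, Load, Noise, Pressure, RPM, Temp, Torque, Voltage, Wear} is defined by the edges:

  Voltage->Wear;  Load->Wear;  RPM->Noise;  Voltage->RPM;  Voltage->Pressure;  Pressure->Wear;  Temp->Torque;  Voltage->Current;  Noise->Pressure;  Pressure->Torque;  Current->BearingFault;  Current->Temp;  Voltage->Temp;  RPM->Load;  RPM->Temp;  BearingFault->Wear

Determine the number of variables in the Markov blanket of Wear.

Recall MB(v) = parents ∪ children ∪ spouses, where spouses are the other parents of v's children.
Wear's parents: BearingFault, Load, Pressure, Voltage.
Wear's children: none.
Wear has no children, so there are no co-parents.
MB(Wear) = {BearingFault, Load, Pressure, Voltage}, which has 4 nodes.

4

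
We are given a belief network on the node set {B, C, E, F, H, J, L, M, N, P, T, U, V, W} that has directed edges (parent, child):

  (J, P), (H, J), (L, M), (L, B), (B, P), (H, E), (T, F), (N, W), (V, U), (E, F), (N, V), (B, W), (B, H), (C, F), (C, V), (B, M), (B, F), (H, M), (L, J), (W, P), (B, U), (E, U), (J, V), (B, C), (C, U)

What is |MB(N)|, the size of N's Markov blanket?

By definition, MB(N) is built from N's parents, N's children, and the co-parents of N.
Parents of N: none.
N has children V, W.
For each child, the remaining parents (spouses of N):
  W: B
  V: C, J
MB(N) = {B, C, J, V, W}, which has 5 nodes.

5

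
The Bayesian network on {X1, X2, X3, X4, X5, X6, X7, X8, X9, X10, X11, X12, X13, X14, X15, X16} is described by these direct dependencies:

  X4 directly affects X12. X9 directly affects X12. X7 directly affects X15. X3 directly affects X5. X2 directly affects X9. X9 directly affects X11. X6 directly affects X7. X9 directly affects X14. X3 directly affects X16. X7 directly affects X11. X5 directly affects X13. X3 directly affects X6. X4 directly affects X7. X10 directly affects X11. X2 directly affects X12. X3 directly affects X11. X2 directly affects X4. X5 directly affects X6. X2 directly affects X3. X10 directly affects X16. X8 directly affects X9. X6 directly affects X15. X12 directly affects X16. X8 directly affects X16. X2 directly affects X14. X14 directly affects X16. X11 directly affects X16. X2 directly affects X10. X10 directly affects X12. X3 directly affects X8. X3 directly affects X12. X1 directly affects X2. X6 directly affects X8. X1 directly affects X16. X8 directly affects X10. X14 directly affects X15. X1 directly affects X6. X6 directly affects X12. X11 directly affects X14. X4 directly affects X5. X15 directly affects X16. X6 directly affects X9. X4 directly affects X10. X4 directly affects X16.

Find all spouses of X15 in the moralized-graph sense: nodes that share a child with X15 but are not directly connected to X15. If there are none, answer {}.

{X1, X3, X4, X8, X10, X11, X12}

Children of X15: X16.
  X16's other parents are X1, X3, X4, X8, X10, X11, X12, X14.
Excluding nodes already adjacent to X15 (X6, X7, X14, X16), the co-parent-only contribution is {X1, X3, X4, X8, X10, X11, X12}.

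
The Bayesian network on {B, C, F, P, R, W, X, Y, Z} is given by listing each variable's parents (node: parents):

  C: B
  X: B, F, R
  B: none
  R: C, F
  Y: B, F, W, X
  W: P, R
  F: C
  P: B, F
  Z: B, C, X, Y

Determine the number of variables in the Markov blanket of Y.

A node's Markov blanket = Pa ∪ Ch ∪ (parents of Ch other than the node itself).
Y's children: Z.
Pa(Y) = {B, F, W, X}.
Parents of each child, excluding Y:
  Z: B, C, X
MB(Y) = {B, C, F, W, X, Z}, which has 6 nodes.

6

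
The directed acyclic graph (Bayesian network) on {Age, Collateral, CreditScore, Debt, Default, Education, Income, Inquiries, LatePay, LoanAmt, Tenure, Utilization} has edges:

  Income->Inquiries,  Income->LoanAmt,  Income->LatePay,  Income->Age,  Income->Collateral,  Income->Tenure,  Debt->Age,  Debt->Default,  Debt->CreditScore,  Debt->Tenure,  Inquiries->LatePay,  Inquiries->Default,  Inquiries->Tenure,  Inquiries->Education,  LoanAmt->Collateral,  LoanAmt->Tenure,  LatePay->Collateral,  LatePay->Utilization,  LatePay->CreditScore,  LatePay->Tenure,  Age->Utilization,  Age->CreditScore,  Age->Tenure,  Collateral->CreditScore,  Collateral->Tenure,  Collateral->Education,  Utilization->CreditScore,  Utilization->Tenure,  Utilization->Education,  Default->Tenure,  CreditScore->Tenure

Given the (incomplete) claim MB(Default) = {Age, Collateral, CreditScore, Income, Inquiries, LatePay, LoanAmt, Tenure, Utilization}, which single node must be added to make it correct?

By definition, MB(Default) is built from Default's parents, Default's children, and the co-parents of Default.
Children of Default: Tenure.
Parents of Default: Debt, Inquiries.
Other parents of Default's children:
  Tenure also has parents Age, Collateral, CreditScore, Debt, Income, Inquiries, LatePay, LoanAmt, Utilization.
MB(Default) = {Age, Collateral, CreditScore, Debt, Income, Inquiries, LatePay, LoanAmt, Tenure, Utilization}.
Comparing with the claimed set, Debt is missing.

Debt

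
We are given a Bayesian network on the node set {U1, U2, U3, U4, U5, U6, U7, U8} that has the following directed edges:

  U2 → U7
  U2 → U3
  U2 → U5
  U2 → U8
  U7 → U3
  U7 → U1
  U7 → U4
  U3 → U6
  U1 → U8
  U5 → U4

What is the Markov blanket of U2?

By definition, MB(U2) is built from U2's parents, U2's children, and the co-parents of U2.
U2's parents: none.
Children of U2: U3, U5, U7, U8.
For each child, the remaining parents (spouses of U2):
  U7: —
  U3: U7
  U5: —
  U8: U1
MB(U2) = {U1, U3, U5, U7, U8}.

{U1, U3, U5, U7, U8}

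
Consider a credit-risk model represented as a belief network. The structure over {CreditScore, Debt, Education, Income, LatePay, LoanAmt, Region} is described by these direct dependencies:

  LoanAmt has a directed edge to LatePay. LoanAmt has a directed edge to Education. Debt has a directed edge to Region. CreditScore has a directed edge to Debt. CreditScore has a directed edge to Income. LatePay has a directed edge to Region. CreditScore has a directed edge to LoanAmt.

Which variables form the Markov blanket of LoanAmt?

{CreditScore, Education, LatePay}

LoanAmt's parents: CreditScore.
Children of LoanAmt: Education, LatePay.
Other parents of LoanAmt's children:
  LatePay has no other parent.
  Education: no additional parents.
Union: {CreditScore} ∪ {Education, LatePay} ∪ {} = {CreditScore, Education, LatePay}.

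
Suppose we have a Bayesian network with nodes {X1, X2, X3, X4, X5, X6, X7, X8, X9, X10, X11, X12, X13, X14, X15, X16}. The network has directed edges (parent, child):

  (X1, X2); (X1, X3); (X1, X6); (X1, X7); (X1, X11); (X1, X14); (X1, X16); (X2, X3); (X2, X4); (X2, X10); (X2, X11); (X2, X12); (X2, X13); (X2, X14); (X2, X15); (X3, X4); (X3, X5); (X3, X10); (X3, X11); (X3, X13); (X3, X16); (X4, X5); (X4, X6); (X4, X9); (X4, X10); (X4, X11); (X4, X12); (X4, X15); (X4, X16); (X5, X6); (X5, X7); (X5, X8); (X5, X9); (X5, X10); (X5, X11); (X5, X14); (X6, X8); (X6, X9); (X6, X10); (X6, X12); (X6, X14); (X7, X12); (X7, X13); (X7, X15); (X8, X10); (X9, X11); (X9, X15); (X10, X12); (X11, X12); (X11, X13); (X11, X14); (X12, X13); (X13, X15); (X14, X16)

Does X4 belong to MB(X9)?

X4 is a parent of X9.
So X4 ∈ MB(X9).

Yes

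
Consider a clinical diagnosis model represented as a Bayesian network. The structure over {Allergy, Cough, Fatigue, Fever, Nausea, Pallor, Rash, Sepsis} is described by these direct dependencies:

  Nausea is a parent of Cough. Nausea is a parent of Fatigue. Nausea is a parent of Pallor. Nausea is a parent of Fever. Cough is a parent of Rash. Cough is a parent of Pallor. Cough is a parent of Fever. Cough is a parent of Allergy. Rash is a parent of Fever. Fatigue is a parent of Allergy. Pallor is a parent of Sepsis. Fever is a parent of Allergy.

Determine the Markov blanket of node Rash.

Parents of Rash: Cough.
Rash has child Fever.
Co-parents of Rash (other parents of its children):
  parents(Fever) \ {Rash} = {Cough, Nausea}.
Union: {Cough} ∪ {Fever} ∪ {Cough, Nausea} = {Cough, Fever, Nausea}.

{Cough, Fever, Nausea}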